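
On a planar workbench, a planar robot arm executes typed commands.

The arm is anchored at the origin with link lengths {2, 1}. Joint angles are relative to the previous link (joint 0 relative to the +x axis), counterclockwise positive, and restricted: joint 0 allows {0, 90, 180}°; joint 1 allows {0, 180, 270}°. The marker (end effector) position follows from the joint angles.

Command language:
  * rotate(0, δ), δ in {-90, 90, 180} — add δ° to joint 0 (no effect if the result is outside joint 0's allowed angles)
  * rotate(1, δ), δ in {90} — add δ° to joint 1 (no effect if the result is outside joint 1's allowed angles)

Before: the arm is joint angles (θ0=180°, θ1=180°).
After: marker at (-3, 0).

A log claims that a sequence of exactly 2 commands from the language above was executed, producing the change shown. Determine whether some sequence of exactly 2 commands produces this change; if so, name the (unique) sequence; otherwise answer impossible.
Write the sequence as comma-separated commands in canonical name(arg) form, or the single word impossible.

initial: joint angles (θ0=180°, θ1=180°)
1. rotate(1, 90) → joint angles (θ0=180°, θ1=270°)
2. rotate(1, 90) → joint angles (θ0=180°, θ1=0°)
no other 2-command option fits: unique.

rotate(1, 90), rotate(1, 90)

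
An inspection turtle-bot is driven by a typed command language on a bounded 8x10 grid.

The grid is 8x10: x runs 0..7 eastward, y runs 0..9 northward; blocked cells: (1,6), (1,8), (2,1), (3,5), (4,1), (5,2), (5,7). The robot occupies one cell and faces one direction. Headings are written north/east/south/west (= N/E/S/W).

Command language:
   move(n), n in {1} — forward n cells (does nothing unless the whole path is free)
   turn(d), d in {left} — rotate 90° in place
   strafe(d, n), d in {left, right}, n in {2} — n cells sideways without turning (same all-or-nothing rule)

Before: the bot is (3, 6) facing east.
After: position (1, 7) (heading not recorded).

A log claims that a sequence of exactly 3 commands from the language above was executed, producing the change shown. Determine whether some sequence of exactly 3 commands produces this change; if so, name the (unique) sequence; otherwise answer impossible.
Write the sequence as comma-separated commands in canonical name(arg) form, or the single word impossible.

turn(left), move(1), strafe(left, 2)

key: order matters: swapping turn(left) and strafe(left, 2) lands elsewhere
begin: (3, 6) facing east
step 1 (turn(left)): (3, 6) facing north
step 2 (move(1)): (3, 7) facing north
step 3 (strafe(left, 2)): (1, 7) facing north
uniquely the one of 64 3-step routes that fits.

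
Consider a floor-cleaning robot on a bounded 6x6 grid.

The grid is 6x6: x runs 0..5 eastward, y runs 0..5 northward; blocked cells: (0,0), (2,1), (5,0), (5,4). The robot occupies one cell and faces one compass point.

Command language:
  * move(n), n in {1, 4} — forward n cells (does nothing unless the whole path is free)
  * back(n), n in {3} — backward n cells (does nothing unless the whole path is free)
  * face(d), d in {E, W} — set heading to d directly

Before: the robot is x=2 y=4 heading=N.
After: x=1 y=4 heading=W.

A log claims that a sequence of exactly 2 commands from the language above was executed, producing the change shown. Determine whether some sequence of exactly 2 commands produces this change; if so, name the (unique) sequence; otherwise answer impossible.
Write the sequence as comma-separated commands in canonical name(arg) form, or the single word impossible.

key: running move(1) before face(W) would end elsewhere — order is forced
initial: x=2 y=4 heading=N
t=1 face(W) ⇒ x=2 y=4 heading=W
t=2 move(1) ⇒ x=1 y=4 heading=W
uniquely the one of 25 2-step routes that fits.

face(W), move(1)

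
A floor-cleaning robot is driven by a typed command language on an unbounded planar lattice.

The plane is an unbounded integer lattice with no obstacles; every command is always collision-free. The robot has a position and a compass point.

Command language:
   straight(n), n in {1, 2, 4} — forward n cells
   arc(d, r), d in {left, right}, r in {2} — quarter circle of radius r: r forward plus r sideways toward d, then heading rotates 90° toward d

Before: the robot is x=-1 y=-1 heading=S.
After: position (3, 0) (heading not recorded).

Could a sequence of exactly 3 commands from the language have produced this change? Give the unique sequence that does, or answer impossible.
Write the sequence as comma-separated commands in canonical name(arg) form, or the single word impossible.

arc(left, 2), arc(left, 2), straight(1)

key: order matters: swapping arc(left, 2) and straight(1) lands elsewhere
start: x=-1 y=-1 heading=S
1. arc(left, 2) → x=1 y=-3 heading=E
2. arc(left, 2) → x=3 y=-1 heading=N
3. straight(1) → x=3 y=0 heading=N
no other 3-command option fits: unique.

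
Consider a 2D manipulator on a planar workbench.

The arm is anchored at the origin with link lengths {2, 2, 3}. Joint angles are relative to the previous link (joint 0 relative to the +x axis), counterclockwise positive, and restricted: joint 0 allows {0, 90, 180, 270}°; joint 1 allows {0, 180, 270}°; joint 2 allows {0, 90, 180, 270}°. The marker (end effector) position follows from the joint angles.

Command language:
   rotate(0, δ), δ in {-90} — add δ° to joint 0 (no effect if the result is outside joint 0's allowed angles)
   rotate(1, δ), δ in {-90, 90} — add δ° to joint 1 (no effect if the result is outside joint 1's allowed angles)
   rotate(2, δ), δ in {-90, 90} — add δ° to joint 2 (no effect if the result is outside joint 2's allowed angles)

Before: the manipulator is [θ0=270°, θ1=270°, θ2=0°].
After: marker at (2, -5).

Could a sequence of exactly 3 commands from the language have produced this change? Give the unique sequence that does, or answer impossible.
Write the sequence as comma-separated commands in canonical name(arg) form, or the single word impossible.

rotate(0, -90), rotate(0, -90), rotate(0, -90)

initial: [θ0=270°, θ1=270°, θ2=0°]
step 1 (rotate(0, -90)): [θ0=180°, θ1=270°, θ2=0°]
step 2 (rotate(0, -90)): [θ0=90°, θ1=270°, θ2=0°]
step 3 (rotate(0, -90)): [θ0=0°, θ1=270°, θ2=0°]
all 125 alternatives checked — unique.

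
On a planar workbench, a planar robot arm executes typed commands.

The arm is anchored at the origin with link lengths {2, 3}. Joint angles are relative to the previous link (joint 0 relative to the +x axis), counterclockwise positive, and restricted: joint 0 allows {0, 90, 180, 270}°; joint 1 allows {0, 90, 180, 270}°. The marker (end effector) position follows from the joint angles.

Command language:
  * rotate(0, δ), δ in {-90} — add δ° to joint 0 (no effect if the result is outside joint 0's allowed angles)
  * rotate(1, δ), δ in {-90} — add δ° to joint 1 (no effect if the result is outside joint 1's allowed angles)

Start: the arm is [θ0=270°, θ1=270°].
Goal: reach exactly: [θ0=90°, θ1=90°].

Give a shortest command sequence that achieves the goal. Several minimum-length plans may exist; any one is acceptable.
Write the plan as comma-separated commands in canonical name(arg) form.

begin: [θ0=270°, θ1=270°]
[1] after rotate(0, -90): [θ0=180°, θ1=270°]
[2] after rotate(0, -90): [θ0=90°, θ1=270°]
[3] after rotate(1, -90): [θ0=90°, θ1=180°]
[4] after rotate(1, -90): [θ0=90°, θ1=90°]
no 3-step plan works, so 4 is optimal.

rotate(0, -90), rotate(0, -90), rotate(1, -90), rotate(1, -90)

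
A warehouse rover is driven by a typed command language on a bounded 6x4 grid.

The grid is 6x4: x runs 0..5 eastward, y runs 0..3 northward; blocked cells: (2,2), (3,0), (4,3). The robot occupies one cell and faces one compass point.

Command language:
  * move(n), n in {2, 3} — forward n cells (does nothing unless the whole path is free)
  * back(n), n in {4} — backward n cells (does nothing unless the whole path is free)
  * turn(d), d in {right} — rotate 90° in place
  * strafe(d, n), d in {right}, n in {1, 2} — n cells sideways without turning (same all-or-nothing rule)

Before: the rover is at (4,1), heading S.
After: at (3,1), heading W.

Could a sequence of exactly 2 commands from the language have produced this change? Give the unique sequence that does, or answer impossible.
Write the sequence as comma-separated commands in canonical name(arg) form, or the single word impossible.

strafe(right, 1), turn(right)

key: position moved to (3,1) AND the heading swung to W — translation plus rotation needed
initial: at (4,1), heading S
[1] after strafe(right, 1): at (3,1), heading S
[2] after turn(right): at (3,1), heading W
all 36 alternatives checked — unique.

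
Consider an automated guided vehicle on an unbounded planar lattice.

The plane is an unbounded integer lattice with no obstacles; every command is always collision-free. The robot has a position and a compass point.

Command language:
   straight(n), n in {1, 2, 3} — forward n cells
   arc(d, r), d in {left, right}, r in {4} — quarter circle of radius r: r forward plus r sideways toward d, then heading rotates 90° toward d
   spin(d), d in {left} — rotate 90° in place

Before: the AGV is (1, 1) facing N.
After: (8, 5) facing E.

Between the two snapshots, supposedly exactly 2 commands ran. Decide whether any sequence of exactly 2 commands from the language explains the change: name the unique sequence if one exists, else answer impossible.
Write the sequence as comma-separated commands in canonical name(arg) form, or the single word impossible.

key: cell and facing (now E) both changed — the 2 commands mix motion and turning
begin: (1, 1) facing N
step 1 (arc(right, 4)): (5, 5) facing E
step 2 (straight(3)): (8, 5) facing E
all 36 alternatives checked — unique.

arc(right, 4), straight(3)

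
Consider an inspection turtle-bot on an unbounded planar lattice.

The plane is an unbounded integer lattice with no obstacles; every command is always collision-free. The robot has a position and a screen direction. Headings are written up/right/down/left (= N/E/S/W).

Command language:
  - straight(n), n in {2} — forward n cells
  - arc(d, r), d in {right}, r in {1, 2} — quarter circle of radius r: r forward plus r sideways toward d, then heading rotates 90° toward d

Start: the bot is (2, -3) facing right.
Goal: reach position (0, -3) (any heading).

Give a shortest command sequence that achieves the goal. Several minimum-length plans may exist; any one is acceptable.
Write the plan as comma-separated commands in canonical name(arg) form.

from: (2, -3) facing right
[1] after arc(right, 1): (3, -4) facing down
[2] after arc(right, 1): (2, -5) facing left
[3] after arc(right, 2): (0, -3) facing up
shorter routes all fall short; 3 is best.

arc(right, 1), arc(right, 1), arc(right, 2)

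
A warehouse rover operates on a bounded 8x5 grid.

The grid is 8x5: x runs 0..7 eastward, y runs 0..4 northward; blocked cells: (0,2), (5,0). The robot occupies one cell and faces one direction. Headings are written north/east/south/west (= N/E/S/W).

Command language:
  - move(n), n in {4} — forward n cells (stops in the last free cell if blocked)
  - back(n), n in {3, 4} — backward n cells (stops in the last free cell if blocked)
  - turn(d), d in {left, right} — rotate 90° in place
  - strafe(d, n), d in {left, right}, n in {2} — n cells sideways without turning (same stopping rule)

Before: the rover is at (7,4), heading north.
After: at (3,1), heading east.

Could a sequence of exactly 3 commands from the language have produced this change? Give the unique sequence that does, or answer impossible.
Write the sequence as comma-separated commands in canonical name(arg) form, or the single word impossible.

key: order matters: swapping back(3) and back(4) lands elsewhere
begin: at (7,4), heading north
step 1 (back(3)): at (7,1), heading north
step 2 (turn(right)): at (7,1), heading east
step 3 (back(4)): at (3,1), heading east
uniquely the one of 343 3-step routes that fits.

back(3), turn(right), back(4)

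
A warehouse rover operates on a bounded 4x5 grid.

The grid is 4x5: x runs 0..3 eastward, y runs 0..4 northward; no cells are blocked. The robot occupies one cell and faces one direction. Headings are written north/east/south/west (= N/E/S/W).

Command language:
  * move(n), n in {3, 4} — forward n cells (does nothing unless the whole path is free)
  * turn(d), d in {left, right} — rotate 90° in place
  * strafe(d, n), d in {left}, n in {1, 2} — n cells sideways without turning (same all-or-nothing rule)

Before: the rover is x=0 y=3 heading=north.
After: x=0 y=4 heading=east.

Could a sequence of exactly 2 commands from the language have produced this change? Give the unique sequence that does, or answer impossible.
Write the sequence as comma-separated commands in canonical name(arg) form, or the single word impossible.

key: running strafe(left, 1) before turn(right) would end elsewhere — order is forced
begin: x=0 y=3 heading=north
t=1 turn(right) ⇒ x=0 y=3 heading=east
t=2 strafe(left, 1) ⇒ x=0 y=4 heading=east
uniquely the one of 36 2-step routes that fits.

turn(right), strafe(left, 1)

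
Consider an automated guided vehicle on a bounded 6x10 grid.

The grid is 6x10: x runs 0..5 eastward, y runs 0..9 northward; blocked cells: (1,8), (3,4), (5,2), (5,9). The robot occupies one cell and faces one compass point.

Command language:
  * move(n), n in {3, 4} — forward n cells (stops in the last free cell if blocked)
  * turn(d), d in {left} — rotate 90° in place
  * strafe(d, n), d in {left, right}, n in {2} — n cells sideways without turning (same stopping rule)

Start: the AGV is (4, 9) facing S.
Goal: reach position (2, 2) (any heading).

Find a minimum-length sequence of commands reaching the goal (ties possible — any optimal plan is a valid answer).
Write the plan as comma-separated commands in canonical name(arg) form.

initial: (4, 9) facing S
[1] after move(3): (4, 6) facing S
[2] after strafe(right, 2): (2, 6) facing S
[3] after move(4): (2, 2) facing S
minimal: 3 command(s), checked below 3.

move(3), strafe(right, 2), move(4)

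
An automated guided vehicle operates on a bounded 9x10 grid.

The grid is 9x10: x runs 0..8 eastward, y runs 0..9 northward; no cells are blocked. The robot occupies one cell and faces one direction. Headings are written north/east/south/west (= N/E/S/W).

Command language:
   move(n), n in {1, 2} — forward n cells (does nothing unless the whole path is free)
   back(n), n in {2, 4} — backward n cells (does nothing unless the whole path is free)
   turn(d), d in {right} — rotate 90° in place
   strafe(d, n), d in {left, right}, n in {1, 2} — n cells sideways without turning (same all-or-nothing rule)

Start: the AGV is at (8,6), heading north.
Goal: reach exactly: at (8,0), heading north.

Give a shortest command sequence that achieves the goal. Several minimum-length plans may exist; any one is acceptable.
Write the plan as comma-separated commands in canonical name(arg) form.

back(4), back(2)

t0: at (8,6), heading north
[1] after back(4): at (8,2), heading north
[2] after back(2): at (8,0), heading north
no 1-step plan works, so 2 is optimal.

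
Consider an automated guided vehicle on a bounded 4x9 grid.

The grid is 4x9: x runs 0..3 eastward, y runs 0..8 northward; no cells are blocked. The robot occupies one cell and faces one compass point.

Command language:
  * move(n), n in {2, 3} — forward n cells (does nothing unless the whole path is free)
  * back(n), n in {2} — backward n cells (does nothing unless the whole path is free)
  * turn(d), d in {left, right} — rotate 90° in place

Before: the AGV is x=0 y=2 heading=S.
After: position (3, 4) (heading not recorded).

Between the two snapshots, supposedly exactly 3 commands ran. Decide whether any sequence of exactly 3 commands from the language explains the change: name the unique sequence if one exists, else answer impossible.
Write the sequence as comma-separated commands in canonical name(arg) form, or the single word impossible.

back(2), turn(left), move(3)

key: order matters: swapping back(2) and move(3) lands elsewhere
begin: x=0 y=2 heading=S
t=1 back(2) ⇒ x=0 y=4 heading=S
t=2 turn(left) ⇒ x=0 y=4 heading=E
t=3 move(3) ⇒ x=3 y=4 heading=E
all 125 alternatives checked — unique.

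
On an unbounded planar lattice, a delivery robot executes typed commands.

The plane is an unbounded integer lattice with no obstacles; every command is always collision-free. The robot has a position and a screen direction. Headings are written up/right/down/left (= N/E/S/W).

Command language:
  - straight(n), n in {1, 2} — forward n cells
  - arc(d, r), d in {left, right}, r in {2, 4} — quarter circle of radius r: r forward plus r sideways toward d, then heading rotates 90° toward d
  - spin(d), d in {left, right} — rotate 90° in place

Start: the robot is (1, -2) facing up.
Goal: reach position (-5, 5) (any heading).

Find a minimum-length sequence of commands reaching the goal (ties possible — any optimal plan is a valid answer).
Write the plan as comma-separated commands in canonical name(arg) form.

start: (1, -2) facing up
step 1 (straight(1)): (1, -1) facing up
step 2 (arc(left, 2)): (-1, 1) facing left
step 3 (arc(right, 4)): (-5, 5) facing up
nothing shorter than 3 reaches the goal.

straight(1), arc(left, 2), arc(right, 4)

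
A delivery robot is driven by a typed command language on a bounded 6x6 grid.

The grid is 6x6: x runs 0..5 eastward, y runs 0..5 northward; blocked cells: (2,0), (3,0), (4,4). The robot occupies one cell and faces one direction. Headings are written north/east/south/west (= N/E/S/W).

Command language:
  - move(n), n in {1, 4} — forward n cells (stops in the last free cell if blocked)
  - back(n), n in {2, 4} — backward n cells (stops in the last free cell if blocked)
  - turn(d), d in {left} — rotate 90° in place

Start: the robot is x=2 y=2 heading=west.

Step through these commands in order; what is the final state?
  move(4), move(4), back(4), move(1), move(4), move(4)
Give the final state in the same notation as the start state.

x=0 y=2 heading=west

start: x=2 y=2 heading=west
1. move(4) → x=0 y=2 heading=west
2. move(4) → x=0 y=2 heading=west
3. back(4) → x=4 y=2 heading=west
4. move(1) → x=3 y=2 heading=west
5. move(4) → x=0 y=2 heading=west
6. move(4) → x=0 y=2 heading=west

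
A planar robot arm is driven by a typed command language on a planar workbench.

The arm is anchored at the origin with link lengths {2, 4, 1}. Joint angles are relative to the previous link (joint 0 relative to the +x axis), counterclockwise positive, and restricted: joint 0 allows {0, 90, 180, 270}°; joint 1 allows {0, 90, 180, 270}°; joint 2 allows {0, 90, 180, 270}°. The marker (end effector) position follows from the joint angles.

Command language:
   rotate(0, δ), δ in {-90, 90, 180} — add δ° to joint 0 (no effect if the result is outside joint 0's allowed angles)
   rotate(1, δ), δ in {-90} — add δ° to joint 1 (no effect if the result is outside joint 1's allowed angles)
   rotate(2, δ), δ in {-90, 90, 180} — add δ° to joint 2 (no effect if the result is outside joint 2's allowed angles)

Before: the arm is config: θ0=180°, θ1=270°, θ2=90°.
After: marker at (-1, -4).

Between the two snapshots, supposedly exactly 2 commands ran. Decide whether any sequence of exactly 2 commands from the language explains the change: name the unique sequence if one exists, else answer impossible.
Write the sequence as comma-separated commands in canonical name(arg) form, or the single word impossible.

start: config: θ0=180°, θ1=270°, θ2=90°
[1] after rotate(1, -90): config: θ0=180°, θ1=180°, θ2=90°
[2] after rotate(1, -90): config: θ0=180°, θ1=90°, θ2=90°
no other 2-command option fits: unique.

rotate(1, -90), rotate(1, -90)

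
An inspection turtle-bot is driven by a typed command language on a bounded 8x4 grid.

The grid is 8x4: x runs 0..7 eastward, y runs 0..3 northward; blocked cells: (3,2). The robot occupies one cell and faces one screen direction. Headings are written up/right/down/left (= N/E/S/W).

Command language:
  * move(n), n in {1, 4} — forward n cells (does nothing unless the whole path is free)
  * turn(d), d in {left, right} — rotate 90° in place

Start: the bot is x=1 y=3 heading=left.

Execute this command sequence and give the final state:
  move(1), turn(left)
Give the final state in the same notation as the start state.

initial: x=1 y=3 heading=left
step 1 (move(1)): x=0 y=3 heading=left
step 2 (turn(left)): x=0 y=3 heading=down

x=0 y=3 heading=down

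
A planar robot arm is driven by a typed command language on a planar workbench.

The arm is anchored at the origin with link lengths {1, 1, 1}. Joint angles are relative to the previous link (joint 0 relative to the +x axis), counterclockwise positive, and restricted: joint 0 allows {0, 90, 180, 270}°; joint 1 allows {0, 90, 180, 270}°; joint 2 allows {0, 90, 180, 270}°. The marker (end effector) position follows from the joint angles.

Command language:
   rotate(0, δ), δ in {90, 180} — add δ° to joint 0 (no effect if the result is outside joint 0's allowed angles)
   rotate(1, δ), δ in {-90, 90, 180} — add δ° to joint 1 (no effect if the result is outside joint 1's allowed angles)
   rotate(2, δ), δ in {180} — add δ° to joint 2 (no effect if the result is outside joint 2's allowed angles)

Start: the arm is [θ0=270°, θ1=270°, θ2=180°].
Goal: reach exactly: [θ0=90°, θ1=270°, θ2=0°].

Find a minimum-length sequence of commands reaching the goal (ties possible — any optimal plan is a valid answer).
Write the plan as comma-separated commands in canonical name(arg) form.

rotate(0, 180), rotate(2, 180)

start: [θ0=270°, θ1=270°, θ2=180°]
[1] after rotate(0, 180): [θ0=90°, θ1=270°, θ2=180°]
[2] after rotate(2, 180): [θ0=90°, θ1=270°, θ2=0°]
no 1-step plan works, so 2 is optimal.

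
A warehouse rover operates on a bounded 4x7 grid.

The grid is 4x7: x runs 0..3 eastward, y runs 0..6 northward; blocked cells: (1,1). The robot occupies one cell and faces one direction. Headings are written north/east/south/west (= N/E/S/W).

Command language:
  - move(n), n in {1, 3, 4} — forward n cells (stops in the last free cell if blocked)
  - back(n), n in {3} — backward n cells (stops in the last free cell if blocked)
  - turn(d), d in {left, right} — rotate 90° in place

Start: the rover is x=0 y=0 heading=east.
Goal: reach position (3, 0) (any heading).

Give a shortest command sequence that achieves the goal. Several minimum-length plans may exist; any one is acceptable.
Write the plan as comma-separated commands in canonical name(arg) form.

move(4)

from: x=0 y=0 heading=east
[1] after move(4): x=3 y=0 heading=east
shorter routes all fall short; 1 is best.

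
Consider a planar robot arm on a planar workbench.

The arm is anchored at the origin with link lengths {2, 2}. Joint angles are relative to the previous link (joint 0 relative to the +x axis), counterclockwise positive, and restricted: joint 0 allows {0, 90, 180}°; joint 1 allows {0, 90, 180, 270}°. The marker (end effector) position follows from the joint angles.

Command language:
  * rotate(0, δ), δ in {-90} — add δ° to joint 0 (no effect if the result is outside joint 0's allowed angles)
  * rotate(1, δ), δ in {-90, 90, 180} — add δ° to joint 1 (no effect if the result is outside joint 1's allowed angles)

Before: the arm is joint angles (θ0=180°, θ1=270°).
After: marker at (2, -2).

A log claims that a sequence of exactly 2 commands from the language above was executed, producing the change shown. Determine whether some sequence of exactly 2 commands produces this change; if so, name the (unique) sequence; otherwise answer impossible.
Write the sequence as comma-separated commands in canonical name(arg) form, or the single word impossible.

begin: joint angles (θ0=180°, θ1=270°)
t=1 rotate(0, -90) ⇒ joint angles (θ0=90°, θ1=270°)
t=2 rotate(0, -90) ⇒ joint angles (θ0=0°, θ1=270°)
no rival 2-sequence matches.

rotate(0, -90), rotate(0, -90)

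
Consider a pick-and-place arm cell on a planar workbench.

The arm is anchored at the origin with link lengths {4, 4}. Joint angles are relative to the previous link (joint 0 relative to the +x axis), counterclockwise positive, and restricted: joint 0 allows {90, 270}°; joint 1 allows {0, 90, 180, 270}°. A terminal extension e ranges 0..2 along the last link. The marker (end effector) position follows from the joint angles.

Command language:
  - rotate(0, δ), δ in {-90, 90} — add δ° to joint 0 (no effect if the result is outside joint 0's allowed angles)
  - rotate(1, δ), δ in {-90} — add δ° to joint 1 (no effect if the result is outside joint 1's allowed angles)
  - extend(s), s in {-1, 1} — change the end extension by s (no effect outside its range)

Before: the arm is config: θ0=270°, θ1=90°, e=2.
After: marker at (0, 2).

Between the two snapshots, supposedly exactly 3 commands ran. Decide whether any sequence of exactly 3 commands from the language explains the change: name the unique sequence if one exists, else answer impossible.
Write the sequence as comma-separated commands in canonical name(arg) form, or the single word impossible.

from: config: θ0=270°, θ1=90°, e=2
1. rotate(1, -90) → config: θ0=270°, θ1=0°, e=2
2. rotate(1, -90) → config: θ0=270°, θ1=270°, e=2
3. rotate(1, -90) → config: θ0=270°, θ1=180°, e=2
no other 3-command option fits: unique.

rotate(1, -90), rotate(1, -90), rotate(1, -90)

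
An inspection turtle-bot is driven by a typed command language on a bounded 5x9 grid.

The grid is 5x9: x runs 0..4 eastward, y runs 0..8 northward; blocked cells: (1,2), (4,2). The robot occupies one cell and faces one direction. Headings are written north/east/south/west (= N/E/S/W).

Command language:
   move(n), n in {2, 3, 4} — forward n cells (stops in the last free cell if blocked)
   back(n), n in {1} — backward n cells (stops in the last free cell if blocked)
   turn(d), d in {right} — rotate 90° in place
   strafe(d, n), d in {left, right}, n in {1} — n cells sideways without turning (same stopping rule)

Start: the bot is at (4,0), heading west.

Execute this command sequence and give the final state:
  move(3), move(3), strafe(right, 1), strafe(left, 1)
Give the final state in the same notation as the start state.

at (0,0), heading west

initial: at (4,0), heading west
t=1 move(3) ⇒ at (1,0), heading west
t=2 move(3) ⇒ at (0,0), heading west
t=3 strafe(right, 1) ⇒ at (0,1), heading west
t=4 strafe(left, 1) ⇒ at (0,0), heading west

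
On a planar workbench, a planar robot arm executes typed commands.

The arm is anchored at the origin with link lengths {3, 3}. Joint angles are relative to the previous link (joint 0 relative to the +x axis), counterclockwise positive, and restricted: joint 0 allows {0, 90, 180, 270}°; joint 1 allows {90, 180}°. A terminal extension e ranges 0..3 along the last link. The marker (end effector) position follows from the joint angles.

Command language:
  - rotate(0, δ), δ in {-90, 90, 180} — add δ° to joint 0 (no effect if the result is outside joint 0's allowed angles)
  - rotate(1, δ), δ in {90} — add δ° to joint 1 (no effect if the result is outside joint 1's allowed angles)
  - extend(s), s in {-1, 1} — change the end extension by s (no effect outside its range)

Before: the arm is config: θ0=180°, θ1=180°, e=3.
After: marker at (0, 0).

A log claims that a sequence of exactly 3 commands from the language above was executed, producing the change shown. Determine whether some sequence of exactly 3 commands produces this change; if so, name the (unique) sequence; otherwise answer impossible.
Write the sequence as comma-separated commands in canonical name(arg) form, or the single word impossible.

extend(-1), extend(-1), extend(-1)

t0: config: θ0=180°, θ1=180°, e=3
[1] after extend(-1): config: θ0=180°, θ1=180°, e=2
[2] after extend(-1): config: θ0=180°, θ1=180°, e=1
[3] after extend(-1): config: θ0=180°, θ1=180°, e=0
no other 3-command option fits: unique.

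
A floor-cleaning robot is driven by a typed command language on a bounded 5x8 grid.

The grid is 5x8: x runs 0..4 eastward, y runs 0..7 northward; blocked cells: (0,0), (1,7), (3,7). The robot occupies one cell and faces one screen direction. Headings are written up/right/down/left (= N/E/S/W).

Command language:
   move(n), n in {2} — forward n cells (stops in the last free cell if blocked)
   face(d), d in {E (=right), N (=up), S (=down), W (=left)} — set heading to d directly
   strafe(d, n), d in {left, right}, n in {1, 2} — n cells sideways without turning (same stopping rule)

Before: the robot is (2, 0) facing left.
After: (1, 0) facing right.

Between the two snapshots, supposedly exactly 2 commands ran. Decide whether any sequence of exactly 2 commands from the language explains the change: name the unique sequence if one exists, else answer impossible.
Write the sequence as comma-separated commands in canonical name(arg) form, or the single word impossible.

move(2), face(E)

key: position moved to (1,0) AND the heading swung to E — translation plus rotation needed
from: (2, 0) facing left
t=1 move(2) ⇒ (1, 0) facing left
t=2 face(E) ⇒ (1, 0) facing right
uniquely the one of 81 2-step routes that fits.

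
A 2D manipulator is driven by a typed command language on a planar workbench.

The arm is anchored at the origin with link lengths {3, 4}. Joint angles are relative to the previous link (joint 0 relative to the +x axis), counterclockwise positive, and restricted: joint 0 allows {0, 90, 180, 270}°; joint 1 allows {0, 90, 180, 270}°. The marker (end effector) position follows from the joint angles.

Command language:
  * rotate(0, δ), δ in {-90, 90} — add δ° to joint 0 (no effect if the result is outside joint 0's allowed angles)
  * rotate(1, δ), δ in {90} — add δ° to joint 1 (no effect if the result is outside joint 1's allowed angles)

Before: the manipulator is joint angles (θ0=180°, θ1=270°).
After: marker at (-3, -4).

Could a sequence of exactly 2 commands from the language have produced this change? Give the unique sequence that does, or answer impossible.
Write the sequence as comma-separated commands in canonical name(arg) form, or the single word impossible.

from: joint angles (θ0=180°, θ1=270°)
[1] after rotate(1, 90): joint angles (θ0=180°, θ1=0°)
[2] after rotate(1, 90): joint angles (θ0=180°, θ1=90°)
uniquely the one of 9 2-step routes that fits.

rotate(1, 90), rotate(1, 90)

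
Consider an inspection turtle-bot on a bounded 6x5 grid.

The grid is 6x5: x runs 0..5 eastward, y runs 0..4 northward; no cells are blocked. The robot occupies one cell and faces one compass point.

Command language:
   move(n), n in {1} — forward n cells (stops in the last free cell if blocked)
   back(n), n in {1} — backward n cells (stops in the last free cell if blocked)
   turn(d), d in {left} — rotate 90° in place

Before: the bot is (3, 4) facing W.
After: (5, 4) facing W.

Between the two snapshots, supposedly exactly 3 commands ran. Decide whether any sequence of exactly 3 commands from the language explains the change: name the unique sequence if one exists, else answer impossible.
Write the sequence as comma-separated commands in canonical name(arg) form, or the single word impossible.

key: heading stays W — no command in the sequence turns
start: (3, 4) facing W
step 1 (back(1)): (4, 4) facing W
step 2 (back(1)): (5, 4) facing W
step 3 (back(1)): (5, 4) facing W
no rival 3-sequence matches.

back(1), back(1), back(1)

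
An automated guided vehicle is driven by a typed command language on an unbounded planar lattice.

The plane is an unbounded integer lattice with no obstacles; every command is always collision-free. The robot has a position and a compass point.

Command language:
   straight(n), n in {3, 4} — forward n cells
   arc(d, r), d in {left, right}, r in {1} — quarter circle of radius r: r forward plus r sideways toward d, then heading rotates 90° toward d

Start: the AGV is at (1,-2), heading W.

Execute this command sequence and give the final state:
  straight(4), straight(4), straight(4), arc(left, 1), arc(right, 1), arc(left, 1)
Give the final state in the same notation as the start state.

begin: at (1,-2), heading W
[1] after straight(4): at (-3,-2), heading W
[2] after straight(4): at (-7,-2), heading W
[3] after straight(4): at (-11,-2), heading W
[4] after arc(left, 1): at (-12,-3), heading S
[5] after arc(right, 1): at (-13,-4), heading W
[6] after arc(left, 1): at (-14,-5), heading S

at (-14,-5), heading S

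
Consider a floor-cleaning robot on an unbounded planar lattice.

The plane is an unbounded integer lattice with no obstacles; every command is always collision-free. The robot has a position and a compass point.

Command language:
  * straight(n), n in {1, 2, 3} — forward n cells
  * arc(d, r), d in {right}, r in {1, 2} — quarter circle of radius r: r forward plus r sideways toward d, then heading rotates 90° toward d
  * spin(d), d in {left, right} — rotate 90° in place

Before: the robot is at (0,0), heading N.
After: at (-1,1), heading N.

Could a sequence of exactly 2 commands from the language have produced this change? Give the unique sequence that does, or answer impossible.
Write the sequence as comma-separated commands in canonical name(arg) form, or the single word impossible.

spin(left), arc(right, 1)

key: running arc(right, 1) before spin(left) would end elsewhere — order is forced
begin: at (0,0), heading N
1. spin(left) → at (0,0), heading W
2. arc(right, 1) → at (-1,1), heading N
all 49 alternatives checked — unique.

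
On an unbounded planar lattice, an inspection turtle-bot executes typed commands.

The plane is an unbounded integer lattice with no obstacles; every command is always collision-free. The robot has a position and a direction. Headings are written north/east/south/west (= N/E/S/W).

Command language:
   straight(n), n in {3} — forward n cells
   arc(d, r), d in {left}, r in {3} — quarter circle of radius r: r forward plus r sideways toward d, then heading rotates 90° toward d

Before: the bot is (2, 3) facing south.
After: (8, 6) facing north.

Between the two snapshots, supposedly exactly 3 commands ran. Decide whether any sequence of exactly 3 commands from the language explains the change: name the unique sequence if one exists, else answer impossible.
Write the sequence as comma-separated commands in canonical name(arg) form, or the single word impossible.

arc(left, 3), arc(left, 3), straight(3)

key: position moved to (8,6) AND the heading swung to N — translation plus rotation needed
start: (2, 3) facing south
step 1 (arc(left, 3)): (5, 0) facing east
step 2 (arc(left, 3)): (8, 3) facing north
step 3 (straight(3)): (8, 6) facing north
all 8 alternatives checked — unique.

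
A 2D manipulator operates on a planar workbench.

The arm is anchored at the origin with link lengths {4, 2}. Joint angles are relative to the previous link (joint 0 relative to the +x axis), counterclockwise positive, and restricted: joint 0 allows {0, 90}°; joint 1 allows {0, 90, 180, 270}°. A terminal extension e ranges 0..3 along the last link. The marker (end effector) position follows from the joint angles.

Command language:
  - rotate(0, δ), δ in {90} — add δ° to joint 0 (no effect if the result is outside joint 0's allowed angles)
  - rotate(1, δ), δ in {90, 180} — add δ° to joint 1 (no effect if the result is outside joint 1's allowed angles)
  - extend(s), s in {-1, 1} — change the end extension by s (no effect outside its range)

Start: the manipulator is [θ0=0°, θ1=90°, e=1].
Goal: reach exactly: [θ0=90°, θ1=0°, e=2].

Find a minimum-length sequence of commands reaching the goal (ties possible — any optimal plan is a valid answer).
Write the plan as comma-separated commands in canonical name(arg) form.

extend(1), rotate(1, 180), rotate(0, 90), rotate(1, 90)

begin: [θ0=0°, θ1=90°, e=1]
[1] after extend(1): [θ0=0°, θ1=90°, e=2]
[2] after rotate(1, 180): [θ0=0°, θ1=270°, e=2]
[3] after rotate(0, 90): [θ0=90°, θ1=270°, e=2]
[4] after rotate(1, 90): [θ0=90°, θ1=0°, e=2]
shorter routes all fall short; 4 is best.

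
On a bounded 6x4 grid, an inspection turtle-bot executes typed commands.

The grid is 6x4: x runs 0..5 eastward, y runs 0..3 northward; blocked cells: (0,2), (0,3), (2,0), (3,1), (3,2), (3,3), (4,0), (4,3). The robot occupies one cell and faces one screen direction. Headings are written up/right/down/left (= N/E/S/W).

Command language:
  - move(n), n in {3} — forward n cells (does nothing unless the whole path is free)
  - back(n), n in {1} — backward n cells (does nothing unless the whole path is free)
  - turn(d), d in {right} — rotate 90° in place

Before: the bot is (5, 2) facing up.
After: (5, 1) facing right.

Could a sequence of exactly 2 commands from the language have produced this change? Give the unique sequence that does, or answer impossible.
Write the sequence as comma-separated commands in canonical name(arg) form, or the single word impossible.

key: order matters: swapping back(1) and turn(right) lands elsewhere
begin: (5, 2) facing up
[1] after back(1): (5, 1) facing up
[2] after turn(right): (5, 1) facing right
all 9 alternatives checked — unique.

back(1), turn(right)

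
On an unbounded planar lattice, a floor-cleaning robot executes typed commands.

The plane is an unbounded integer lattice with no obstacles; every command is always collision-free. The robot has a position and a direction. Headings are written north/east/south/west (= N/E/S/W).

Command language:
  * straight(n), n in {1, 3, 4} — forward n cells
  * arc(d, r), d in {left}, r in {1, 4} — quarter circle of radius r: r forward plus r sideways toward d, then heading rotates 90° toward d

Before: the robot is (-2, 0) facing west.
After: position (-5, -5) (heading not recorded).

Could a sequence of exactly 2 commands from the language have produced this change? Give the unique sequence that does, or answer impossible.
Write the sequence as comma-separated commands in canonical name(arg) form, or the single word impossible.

key: order matters: swapping arc(left, 4) and arc(left, 1) lands elsewhere
begin: (-2, 0) facing west
1. arc(left, 4) → (-6, -4) facing south
2. arc(left, 1) → (-5, -5) facing east
no other 2-command option fits: unique.

arc(left, 4), arc(left, 1)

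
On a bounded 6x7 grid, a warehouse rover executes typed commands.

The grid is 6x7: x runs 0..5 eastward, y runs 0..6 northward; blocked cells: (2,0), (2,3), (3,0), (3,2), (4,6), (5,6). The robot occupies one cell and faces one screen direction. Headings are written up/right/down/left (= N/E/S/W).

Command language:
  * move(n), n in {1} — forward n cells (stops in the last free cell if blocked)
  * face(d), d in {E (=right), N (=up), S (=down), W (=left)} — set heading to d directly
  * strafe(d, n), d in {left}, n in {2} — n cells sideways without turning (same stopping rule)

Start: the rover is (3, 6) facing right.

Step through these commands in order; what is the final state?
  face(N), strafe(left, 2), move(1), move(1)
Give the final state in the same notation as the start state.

from: (3, 6) facing right
t=1 face(N) ⇒ (3, 6) facing up
t=2 strafe(left, 2) ⇒ (1, 6) facing up
t=3 move(1) ⇒ (1, 6) facing up
t=4 move(1) ⇒ (1, 6) facing up

(1, 6) facing up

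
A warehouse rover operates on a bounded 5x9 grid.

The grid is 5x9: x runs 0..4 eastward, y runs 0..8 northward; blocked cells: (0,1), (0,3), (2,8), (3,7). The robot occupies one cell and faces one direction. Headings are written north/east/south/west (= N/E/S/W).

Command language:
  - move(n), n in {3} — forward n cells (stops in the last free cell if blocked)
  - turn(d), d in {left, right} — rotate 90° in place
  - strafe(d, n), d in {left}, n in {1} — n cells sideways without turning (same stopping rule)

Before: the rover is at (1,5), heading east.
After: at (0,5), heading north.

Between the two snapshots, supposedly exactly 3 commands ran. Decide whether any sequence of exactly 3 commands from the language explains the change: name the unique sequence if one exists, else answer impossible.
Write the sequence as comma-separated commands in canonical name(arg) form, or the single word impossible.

key: the second strafe(left, 1) runs into the grid edge before its full distance
start: at (1,5), heading east
[1] after turn(left): at (1,5), heading north
[2] after strafe(left, 1): at (0,5), heading north
[3] after strafe(left, 1): at (0,5), heading north
all 64 alternatives checked — unique.

turn(left), strafe(left, 1), strafe(left, 1)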